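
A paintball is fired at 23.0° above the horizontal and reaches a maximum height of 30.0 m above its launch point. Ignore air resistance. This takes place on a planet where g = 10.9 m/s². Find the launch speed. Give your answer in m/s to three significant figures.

At the peak v_y = 0, so v_y0 = √(2gH) = √(2 × 10.9 × 30.0) = 25.57 m/s.
v_y0 = v₀ sin θ ⇒ v₀ = 25.57 / sin 23.0° = 65.45 m/s.

65.5 m/s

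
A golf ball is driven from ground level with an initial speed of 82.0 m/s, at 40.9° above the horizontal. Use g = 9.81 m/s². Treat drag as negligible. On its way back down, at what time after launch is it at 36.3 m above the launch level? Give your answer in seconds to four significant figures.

10.22 s

vₓ = 82.00 cos 40.9° = 61.98 m/s; v_y0 = 82.00 sin 40.9° = 53.69 m/s.
Require v_y0 t − ½ g t² = 36.3, i.e. 4.905 t² − 53.69 t + 36.3 = 0.
t = [53.69 ± √(53.69² − 2·9.81·36.3)] / 9.81 = (53.69 ± 46.59) / 9.81, so t = 0.7240 s or t = 10.22 s.
The descending-branch root is 10.22 s.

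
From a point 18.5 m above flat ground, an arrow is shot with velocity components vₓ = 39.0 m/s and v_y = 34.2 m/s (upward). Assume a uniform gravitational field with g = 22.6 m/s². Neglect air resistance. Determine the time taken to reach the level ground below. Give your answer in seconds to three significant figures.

3.49 s

The projectile lands when y = 18.5 + (34.20) t − ½·22.6·t² = 0. Positive root: t = (34.20 + √(34.20² + 2·22.6·18.5)) / 22.6 = (34.20 + 44.79) / 22.6 = 3.495 s.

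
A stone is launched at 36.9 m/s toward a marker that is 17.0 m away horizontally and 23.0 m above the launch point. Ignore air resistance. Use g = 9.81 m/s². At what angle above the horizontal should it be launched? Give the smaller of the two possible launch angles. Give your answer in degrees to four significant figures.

Trajectory: y = x tanθ − g x² (1 + tan²θ)/(2v₀²). With x = 17.0, y = 23.0, v₀ = 36.9, g = 9.81:
1.041 tan²θ − 17.0 tanθ + (24.04) = 0.
tanθ = [17.0 ± √(17.0² − 4 × 1.041 × (24.04))] / (2 × 1.041) = (17.0 ± 13.74) / 2.082, giving tanθ = 1.564 or 14.77.
θ = 57.41° or 86.13°; the smaller is 57.41°.

57.41°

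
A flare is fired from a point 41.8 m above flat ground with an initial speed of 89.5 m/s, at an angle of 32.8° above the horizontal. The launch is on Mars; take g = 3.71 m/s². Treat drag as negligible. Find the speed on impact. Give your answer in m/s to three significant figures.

Resolve: vₓ = 89.50 cos 32.8° = 75.23 m/s and v_y0 = 89.50 sin 32.8° = 48.48 m/s.
With up positive and y = 0 at the ground: y(t) = 41.8 + (48.48) t − 1.855 t². Setting y = 0 and taking the positive root: t = [48.48 + √(48.48² + 2·3.71·41.8)] / 3.71 = (48.48 + 51.58) / 3.71 = 26.97 s.
Vertical velocity at impact: v_y = v_y0 − g t = 48.48 − 3.71 × 26.97 = −51.58 m/s.
Speed: |v| = √(vₓ² + v_y²) = √(75.23² + 51.58²) = 91.22 m/s.

91.2 m/s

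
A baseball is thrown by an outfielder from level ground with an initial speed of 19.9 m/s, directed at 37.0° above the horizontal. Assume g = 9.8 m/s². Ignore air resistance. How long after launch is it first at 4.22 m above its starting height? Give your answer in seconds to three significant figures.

Resolve: vₓ = 19.90 cos 37.0° = 15.89 m/s and v_y0 = 19.90 sin 37.0° = 11.98 m/s.
Set y = v_y0 t − ½ g t² = 4.22: 4.900 t² − 11.98 t + 4.22 = 0.
t = [11.98 ± √(11.98² − 2·9.80·4.22)] / 9.80 = (11.98 ± 7.792) / 9.80, so t = 0.4269 s or t = 2.017 s.
The first (ascending) time is 0.4269 s.

0.427 s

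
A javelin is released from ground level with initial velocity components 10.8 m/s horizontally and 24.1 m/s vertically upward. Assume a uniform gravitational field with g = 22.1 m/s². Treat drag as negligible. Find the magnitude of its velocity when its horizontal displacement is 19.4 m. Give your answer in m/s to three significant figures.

Time to reach x = 19.4 m: t = x/vₓ = 19.4/10.80 = 1.796 s.
Vertical velocity there: v_y = v_y0 − g t = 24.10 − 22.1 × 1.796 = −15.60 m/s.
Speed: √(vₓ² + v_y²) = √(10.80² + 15.60²) = 18.97 m/s.

19.0 m/s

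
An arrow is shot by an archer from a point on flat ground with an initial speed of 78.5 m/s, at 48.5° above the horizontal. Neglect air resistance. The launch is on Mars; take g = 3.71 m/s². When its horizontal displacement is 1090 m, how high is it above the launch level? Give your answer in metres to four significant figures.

417.5 m

vₓ = 78.50 cos 48.5° = 52.02 m/s; v_y0 = 78.50 sin 48.5° = 58.79 m/s.
Time to reach x = 1090 m: t = x/vₓ = 1090/52.02 = 20.96 s.
Height: y = v_y0 t − ½ g t² = 58.79 × 20.96 − 1.855 × 20.96² = 1232 − 814.6 = 417.5 m.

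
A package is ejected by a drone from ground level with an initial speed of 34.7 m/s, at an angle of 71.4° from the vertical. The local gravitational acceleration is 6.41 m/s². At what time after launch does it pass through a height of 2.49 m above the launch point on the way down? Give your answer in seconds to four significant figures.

3.211 s

Horizontal component vₓ = 34.70 sin 71.4° = 32.89 m/s; vertical v_y0 = 34.70 cos 71.4° = 11.07 m/s.
Height y(t) = 11.07 t − 3.205 t² = 2.49 gives 3.205 t² − 11.07 t + 2.49 = 0.
Quadratic formula: t = (11.07 ± √90.576) / 6.41 = (11.07 ± 9.517) / 6.41 → t = 0.2419 s or 3.211 s.
The descending-branch root is 3.211 s.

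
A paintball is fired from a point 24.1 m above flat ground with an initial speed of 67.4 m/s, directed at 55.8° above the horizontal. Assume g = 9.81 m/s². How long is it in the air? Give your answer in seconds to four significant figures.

Components: vₓ = 67.40 cos 55.8° = 37.88 m/s, v_y0 = 67.40 sin 55.8° = 55.75 m/s.
With up positive and y = 0 at the ground: y(t) = 24.1 + (55.75) t − 4.905 t². Setting y = 0 and taking the positive root: t = [55.75 + √(55.75² + 2·9.81·24.1)] / 9.81 = (55.75 + 59.84) / 9.81 = 11.78 s.

11.78 s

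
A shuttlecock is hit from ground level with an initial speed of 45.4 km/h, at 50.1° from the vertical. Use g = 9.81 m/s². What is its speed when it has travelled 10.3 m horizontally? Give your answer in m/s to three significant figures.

9.96 m/s

Convert: 45.4 km/h = 45.4/3.6 = 12.61 m/s.
Resolve: vₓ = 12.61 sin 50.1° = 9.675 m/s and v_y0 = 12.61 cos 50.1° = 8.089 m/s.
Time to reach x = 10.3 m: t = x/vₓ = 10.3/9.675 = 1.065 s.
Vertical velocity there: v_y = v_y0 − g t = 8.089 − 9.81 × 1.065 = −2.355 m/s.
Speed: √(vₓ² + v_y²) = √(9.675² + 2.355²) = 9.957 m/s.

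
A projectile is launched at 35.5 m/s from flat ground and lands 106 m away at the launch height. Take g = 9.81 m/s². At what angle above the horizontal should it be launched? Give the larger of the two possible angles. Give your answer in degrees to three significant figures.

Level-ground range R = v₀² sin(2θ)/g ⇒ sin(2θ) = gR/v₀² = 9.81 × 106 / 35.5² = 0.8251.
2θ = 55.60° or 180° − 55.60° = 124.4°, so θ = 27.80° or 62.20°.
The larger angle is 62.20°.

62.2°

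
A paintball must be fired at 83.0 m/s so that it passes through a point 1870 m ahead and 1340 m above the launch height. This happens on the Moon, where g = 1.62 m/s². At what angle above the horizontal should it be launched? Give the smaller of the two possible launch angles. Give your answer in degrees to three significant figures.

Trajectory: y = x tanθ − g x² (1 + tan²θ)/(2v₀²). With x = 1870, y = 1340, v₀ = 83.0, g = 1.62:
411.2 tan²θ − 1870 tanθ + (1751) = 0.
tanθ = [1870 ± √(1870² − 4 × 411.2 × (1751))] / (2 × 411.2) = (1870 ± 785.4) / 822.3, giving tanθ = 1.319 or 3.229.
θ = 52.83° or 72.79°; the smaller is 52.83°.

52.8°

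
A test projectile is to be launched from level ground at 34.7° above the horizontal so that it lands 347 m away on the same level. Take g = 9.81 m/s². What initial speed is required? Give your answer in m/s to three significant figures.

60.3 m/s

From R = (v₀² / g) sin 2θ: v₀ = √(gR / sin 2θ).
v₀ = √(9.81 × 347 / sin 69.40°) = √(3404 / 0.9361) = √3636.6 = 60.30 m/s.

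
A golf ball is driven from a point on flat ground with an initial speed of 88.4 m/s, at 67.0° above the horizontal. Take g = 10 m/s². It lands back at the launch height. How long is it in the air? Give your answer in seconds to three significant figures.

16.3 s

vₓ = 88.40 cos 67.0° = 34.54 m/s; v_y0 = 88.40 sin 67.0° = 81.37 m/s.
Landing at launch height ⇒ T = 2 v_y0 / g = 2 × 81.37 / 10.0 = 16.27 s.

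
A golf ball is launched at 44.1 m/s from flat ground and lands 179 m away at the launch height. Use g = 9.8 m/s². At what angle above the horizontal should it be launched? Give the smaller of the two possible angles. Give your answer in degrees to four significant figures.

32.21°

Level-ground range R = v₀² sin(2θ)/g ⇒ sin(2θ) = gR/v₀² = 9.80 × 179 / 44.1² = 0.9020.
2θ = 64.42° or 180° − 64.42° = 115.6°, so θ = 32.21° or 57.79°.
The smaller angle is 32.21°.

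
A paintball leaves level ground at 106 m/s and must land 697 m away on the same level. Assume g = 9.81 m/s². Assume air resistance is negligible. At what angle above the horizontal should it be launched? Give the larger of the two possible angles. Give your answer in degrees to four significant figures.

R = v₀² sin 2θ / g gives sin 2θ = gR/v₀² = 9.81·697/106² = 0.6085.
2θ = 37.48° or 180° − 37.48° = 142.5°, so θ = 18.74° or 71.26°.
The larger angle is 71.26°.

71.26°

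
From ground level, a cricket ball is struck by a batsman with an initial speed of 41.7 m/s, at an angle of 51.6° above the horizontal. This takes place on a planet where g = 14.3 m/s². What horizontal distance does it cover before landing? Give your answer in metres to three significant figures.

118 m

Horizontal component vₓ = 41.70 cos 51.6° = 25.90 m/s; vertical v_y0 = 41.70 sin 51.6° = 32.68 m/s.
Time aloft: T = 2 v_y0 / g = 2 × 32.68 / 14.3 = 4.571 s.
Horizontal distance R = vₓ T = 25.90 × 4.571 = 118.4 m.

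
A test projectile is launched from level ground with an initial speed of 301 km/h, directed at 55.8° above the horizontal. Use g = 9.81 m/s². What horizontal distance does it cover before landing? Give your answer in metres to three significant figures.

663 m

Convert: 301 km/h = 301/3.6 = 83.61 m/s.
Components: vₓ = 83.61 cos 55.8° = 47.00 m/s, v_y0 = 83.61 sin 55.8° = 69.15 m/s.
Flight time T = 2 v_y0 / g = 14.10 s.
Range: R = vₓ T = 47.00 × 14.10 = 662.6 m.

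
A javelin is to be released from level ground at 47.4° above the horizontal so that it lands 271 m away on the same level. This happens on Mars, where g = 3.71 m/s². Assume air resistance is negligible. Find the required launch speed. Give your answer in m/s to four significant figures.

31.76 m/s

Level-ground range: R = v₀² sin(2θ)/g, so v₀ = √(gR / sin 2θ).
v₀ = √(3.71 × 271 / sin 94.80°) = √(1005 / 0.9965) = √1008.9 = 31.76 m/s.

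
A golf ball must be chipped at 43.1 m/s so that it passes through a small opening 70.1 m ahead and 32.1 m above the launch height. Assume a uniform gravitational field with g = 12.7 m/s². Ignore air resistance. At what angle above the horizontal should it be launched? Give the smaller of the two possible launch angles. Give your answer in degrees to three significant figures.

Trajectory: y = x tanθ − g x² (1 + tan²θ)/(2v₀²). With x = 70.1, y = 32.1, v₀ = 43.1, g = 12.7:
16.80 tan²θ − 70.1 tanθ + (48.90) = 0.
tanθ = [70.1 ± √(70.1² − 4 × 16.80 × (48.90))] / (2 × 16.80) = (70.1 ± 40.35) / 33.60, giving tanθ = 0.8854 or 3.288.
θ = 41.52° or 73.08°; the smaller is 41.52°.

41.5°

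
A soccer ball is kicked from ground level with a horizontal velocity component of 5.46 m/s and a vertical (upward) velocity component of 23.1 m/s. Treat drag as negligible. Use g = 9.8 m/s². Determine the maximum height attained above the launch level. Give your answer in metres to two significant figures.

27 m

Peak height H = v_y0² / (2g) = 533.61 / 19.60 = 27.22 m.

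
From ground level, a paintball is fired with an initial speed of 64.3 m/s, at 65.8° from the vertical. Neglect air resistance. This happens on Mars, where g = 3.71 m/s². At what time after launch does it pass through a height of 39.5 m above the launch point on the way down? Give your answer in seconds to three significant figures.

12.5 s

vₓ = 64.30 sin 65.8° = 58.65 m/s; v_y0 = 64.30 cos 65.8° = 26.36 m/s.
Height y(t) = 26.36 t − 1.855 t² = 39.5 gives 1.855 t² − 26.36 t + 39.5 = 0.
Quadratic formula: t = (26.36 ± √401.66) / 3.71 = (26.36 ± 20.04) / 3.71 → t = 1.703 s or 12.51 s.
The descending-branch root is 12.51 s.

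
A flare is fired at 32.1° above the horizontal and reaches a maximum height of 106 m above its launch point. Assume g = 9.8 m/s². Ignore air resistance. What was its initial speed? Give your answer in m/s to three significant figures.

85.8 m/s

At the peak v_y = 0, so v_y0 = √(2gH) = √(2 × 9.80 × 106) = 45.58 m/s.
v_y0 = v₀ sin θ ⇒ v₀ = 45.58 / sin 32.1° = 85.77 m/s.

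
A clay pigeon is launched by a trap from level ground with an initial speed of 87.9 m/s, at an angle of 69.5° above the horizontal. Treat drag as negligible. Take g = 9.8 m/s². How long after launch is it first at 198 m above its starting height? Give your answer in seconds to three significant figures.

2.91 s

Horizontal component vₓ = 87.90 cos 69.5° = 30.78 m/s; vertical v_y0 = 87.90 sin 69.5° = 82.33 m/s.
Require v_y0 t − ½ g t² = 198, i.e. 4.900 t² − 82.33 t + 198 = 0.
Quadratic formula: t = (82.33 ± √2898.0) / 9.80 = (82.33 ± 53.83) / 9.80 → t = 2.908 s or 13.89 s.
The first (ascending) time is 2.908 s.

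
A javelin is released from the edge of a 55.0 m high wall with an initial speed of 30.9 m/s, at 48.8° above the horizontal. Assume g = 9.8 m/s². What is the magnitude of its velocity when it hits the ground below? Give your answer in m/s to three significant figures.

vₓ = 30.90 cos 48.8° = 20.35 m/s; v_y0 = 30.90 sin 48.8° = 23.25 m/s.
Vertical motion (up positive, ground at y = 0): 4.900 t² − (23.25) t − 55.0 = 0, so t = (23.25 + √(23.25² + 2·9.80·55.0)) / 9.80 = (23.25 + 40.23) / 9.80 = 6.478 s.
Vertical velocity at impact: v_y = v_y0 − g t = 23.25 − 9.80 × 6.478 = −40.23 m/s.
Speed: |v| = √(vₓ² + v_y²) = √(20.35² + 40.23²) = 45.09 m/s.

45.1 m/s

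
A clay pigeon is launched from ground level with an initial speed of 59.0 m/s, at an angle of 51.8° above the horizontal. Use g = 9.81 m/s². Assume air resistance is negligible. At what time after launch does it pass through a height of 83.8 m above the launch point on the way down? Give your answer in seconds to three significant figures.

Components: vₓ = 59.00 cos 51.8° = 36.49 m/s, v_y0 = 59.00 sin 51.8° = 46.37 m/s.
Height y(t) = 46.37 t − 4.905 t² = 83.8 gives 4.905 t² − 46.37 t + 83.8 = 0.
Quadratic formula: t = (46.37 ± √505.61) / 9.81 = (46.37 ± 22.49) / 9.81 → t = 2.434 s or 7.018 s.
The descending-branch root is 7.018 s.

7.02 s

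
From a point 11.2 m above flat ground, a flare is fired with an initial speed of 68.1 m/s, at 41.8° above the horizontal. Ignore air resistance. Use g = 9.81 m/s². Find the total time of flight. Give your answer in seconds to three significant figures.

9.49 s

vₓ = 68.10 cos 41.8° = 50.77 m/s; v_y0 = 68.10 sin 41.8° = 45.39 m/s.
Vertical motion (up positive, ground at y = 0): 4.905 t² − (45.39) t − 11.2 = 0, so t = (45.39 + √(45.39² + 2·9.81·11.2)) / 9.81 = (45.39 + 47.75) / 9.81 = 9.494 s.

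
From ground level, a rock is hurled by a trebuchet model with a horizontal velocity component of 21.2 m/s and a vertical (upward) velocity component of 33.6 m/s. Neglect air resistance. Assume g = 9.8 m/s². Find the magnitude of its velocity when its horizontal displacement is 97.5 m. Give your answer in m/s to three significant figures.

x = vₓ t ⇒ t = 97.5/21.20 = 4.599 s.
Vertical velocity there: v_y = v_y0 − g t = 33.60 − 9.80 × 4.599 = −11.47 m/s.
Speed: √(vₓ² + v_y²) = √(21.20² + 11.47²) = 24.10 m/s.

24.1 m/s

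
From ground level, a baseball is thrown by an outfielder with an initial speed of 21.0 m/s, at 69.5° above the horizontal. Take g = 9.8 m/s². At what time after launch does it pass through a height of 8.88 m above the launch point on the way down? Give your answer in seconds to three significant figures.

3.50 s

Components: vₓ = 21.00 cos 69.5° = 7.354 m/s, v_y0 = 21.00 sin 69.5° = 19.67 m/s.
Require v_y0 t − ½ g t² = 8.88, i.e. 4.900 t² − 19.67 t + 8.88 = 0.
t = [19.67 ± √(19.67² − 2·9.80·8.88)] / 9.80 = (19.67 ± 14.59) / 9.80, so t = 0.5184 s or t = 3.496 s.
The descending-branch root is 3.496 s.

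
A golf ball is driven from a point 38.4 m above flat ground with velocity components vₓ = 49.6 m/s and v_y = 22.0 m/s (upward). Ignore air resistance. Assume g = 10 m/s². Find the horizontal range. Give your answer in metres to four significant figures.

284.6 m

With up positive and y = 0 at the ground: y(t) = 38.4 + (22.00) t − 5.000 t². Setting y = 0 and taking the positive root: t = [22.00 + √(22.00² + 2·10.0·38.4)] / 10.0 = (22.00 + 35.38) / 10.0 = 5.738 s.
Horizontal distance: R = vₓ t = 49.60 × 5.738 = 284.6 m.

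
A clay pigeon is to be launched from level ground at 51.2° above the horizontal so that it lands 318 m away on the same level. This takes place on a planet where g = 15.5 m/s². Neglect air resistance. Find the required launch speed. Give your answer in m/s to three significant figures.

71.0 m/s

From R = (v₀² / g) sin 2θ: v₀ = √(gR / sin 2θ).
v₀ = √(15.5 × 318 / sin 102.4°) = √(4929 / 0.9767) = √5046.7 = 71.04 m/s.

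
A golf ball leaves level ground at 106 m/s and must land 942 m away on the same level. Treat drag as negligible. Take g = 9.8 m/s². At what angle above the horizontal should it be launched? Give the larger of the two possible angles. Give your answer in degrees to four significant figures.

Level-ground range R = v₀² sin(2θ)/g ⇒ sin(2θ) = gR/v₀² = 9.80 × 942 / 106² = 0.8216.
2θ = 55.25° or 180° − 55.25° = 124.8°, so θ = 27.62° or 62.38°.
The larger angle is 62.38°.

62.38°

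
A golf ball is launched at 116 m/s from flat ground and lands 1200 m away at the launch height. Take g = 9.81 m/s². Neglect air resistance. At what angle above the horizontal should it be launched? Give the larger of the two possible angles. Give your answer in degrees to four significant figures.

59.49°

From R = (v₀²/g) sin 2θ: sin 2θ = 9.81 × 1200 / 13456 = 0.8749.
2θ = 61.03° or 180° − 61.03° = 119.0°, so θ = 30.51° or 59.49°.
The larger angle is 59.49°.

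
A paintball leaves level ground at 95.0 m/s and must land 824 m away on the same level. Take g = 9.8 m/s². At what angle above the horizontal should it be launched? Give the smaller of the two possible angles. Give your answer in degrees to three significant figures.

R = v₀² sin 2θ / g gives sin 2θ = gR/v₀² = 9.80·824/95.0² = 0.8948.
2θ = 63.48° or 180° − 63.48° = 116.5°, so θ = 31.74° or 58.26°.
The smaller angle is 31.74°.

31.7°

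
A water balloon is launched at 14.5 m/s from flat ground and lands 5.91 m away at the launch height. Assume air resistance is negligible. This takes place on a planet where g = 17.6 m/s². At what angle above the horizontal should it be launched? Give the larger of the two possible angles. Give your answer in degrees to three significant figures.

75.2°

Level-ground range R = v₀² sin(2θ)/g ⇒ sin(2θ) = gR/v₀² = 17.6 × 5.91 / 14.5² = 0.4947.
2θ = 29.65° or 180° − 29.65° = 150.3°, so θ = 14.83° or 75.17°.
The larger angle is 75.17°.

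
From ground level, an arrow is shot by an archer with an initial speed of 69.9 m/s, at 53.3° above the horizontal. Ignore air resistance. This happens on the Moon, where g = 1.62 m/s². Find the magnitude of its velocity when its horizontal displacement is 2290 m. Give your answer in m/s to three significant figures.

53.1 m/s

vₓ = 69.90 cos 53.3° = 41.77 m/s; v_y0 = 69.90 sin 53.3° = 56.04 m/s.
Time to reach x = 2290 m: t = x/vₓ = 2290/41.77 = 54.82 s.
Vertical velocity there: v_y = v_y0 − g t = 56.04 − 1.62 × 54.82 = −32.76 m/s.
Speed: √(vₓ² + v_y²) = √(41.77² + 32.76²) = 53.09 m/s.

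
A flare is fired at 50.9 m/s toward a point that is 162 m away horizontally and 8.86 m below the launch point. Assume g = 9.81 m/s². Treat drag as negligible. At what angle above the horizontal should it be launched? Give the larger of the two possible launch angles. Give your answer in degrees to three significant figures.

Trajectory: y = x tanθ − g x² (1 + tan²θ)/(2v₀²). With x = 162, y = −8.86, v₀ = 50.9, g = 9.81:
49.69 tan²θ − 162 tanθ + (40.83) = 0.
tanθ = [162 ± √(162² − 4 × 49.69 × (40.83))] / (2 × 49.69) = (162 ± 134.6) / 99.37, giving tanθ = 0.2752 or 2.985.
θ = 15.39° or 71.48°; the larger is 71.48°.

71.5°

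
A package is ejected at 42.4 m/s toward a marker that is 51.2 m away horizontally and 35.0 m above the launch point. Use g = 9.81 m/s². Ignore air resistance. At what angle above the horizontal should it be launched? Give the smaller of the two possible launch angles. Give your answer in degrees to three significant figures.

43.5°

Trajectory: y = x tanθ − g x² (1 + tan²θ)/(2v₀²). With x = 51.2, y = 35.0, v₀ = 42.4, g = 9.81:
7.152 tan²θ − 51.2 tanθ + (42.15) = 0.
tanθ = [51.2 ± √(51.2² − 4 × 7.152 × (42.15))] / (2 × 7.152) = (51.2 ± 37.62) / 14.30, giving tanθ = 0.9491 or 6.209.
θ = 43.51° or 80.85°; the smaller is 43.51°.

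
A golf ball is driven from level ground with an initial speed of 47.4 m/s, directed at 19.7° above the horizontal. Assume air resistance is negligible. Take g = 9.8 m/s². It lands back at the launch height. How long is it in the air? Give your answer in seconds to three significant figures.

Horizontal component vₓ = 47.40 cos 19.7° = 44.63 m/s; vertical v_y0 = 47.40 sin 19.7° = 15.98 m/s.
Time of flight on level ground: T = 2 v_y0 / g = 2 × 15.98 / 9.80 = 3.261 s.

3.26 s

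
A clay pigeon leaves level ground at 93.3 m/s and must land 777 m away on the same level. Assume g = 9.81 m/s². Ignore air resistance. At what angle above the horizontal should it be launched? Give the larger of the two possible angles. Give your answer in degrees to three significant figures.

59.4°

Level-ground range R = v₀² sin(2θ)/g ⇒ sin(2θ) = gR/v₀² = 9.81 × 777 / 93.3² = 0.8756.
2θ = 61.12° or 180° − 61.12° = 118.9°, so θ = 30.56° or 59.44°.
The larger angle is 59.44°.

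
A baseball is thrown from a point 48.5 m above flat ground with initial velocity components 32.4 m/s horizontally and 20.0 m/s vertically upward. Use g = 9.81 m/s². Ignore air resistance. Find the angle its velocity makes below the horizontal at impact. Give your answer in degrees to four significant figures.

Vertical motion (up positive, ground at y = 0): 4.905 t² − (20.00) t − 48.5 = 0, so t = (20.00 + √(20.00² + 2·9.81·48.5)) / 9.81 = (20.00 + 36.76) / 9.81 = 5.786 s.
At impact: v_y = v_y0 − g t = −36.76 m/s; vₓ = 32.40 m/s.
Angle below horizontal: arctan(|v_y|/vₓ) = arctan(36.76/32.40) = 48.61°.

48.61°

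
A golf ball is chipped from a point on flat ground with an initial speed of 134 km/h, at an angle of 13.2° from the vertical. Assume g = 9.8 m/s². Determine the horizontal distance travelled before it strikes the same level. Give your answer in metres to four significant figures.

Convert: 134 km/h = 134/3.6 = 37.22 m/s.
Horizontal component vₓ = 37.22 sin 13.2° = 8.500 m/s; vertical v_y0 = 37.22 cos 13.2° = 36.24 m/s.
Flight time T = 2 v_y0 / g = 7.396 s.
Horizontal distance R = vₓ T = 8.500 × 7.396 = 62.86 m.

62.86 m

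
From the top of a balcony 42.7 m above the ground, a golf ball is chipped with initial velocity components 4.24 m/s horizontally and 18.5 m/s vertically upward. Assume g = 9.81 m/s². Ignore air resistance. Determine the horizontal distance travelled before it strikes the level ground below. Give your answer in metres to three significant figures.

22.8 m

With up positive and y = 0 at the ground: y(t) = 42.7 + (18.50) t − 4.905 t². Setting y = 0 and taking the positive root: t = [18.50 + √(18.50² + 2·9.81·42.7)] / 9.81 = (18.50 + 34.35) / 9.81 = 5.388 s.
Horizontal distance: R = vₓ t = 4.240 × 5.388 = 22.84 m.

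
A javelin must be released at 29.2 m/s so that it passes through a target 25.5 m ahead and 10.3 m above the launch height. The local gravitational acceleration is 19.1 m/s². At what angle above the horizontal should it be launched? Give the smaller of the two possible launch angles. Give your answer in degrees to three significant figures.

Trajectory: y = x tanθ − g x² (1 + tan²θ)/(2v₀²). With x = 25.5, y = 10.3, v₀ = 29.2, g = 19.1:
7.283 tan²θ − 25.5 tanθ + (17.58) = 0.
tanθ = [25.5 ± √(25.5² − 4 × 7.283 × (17.58))] / (2 × 7.283) = (25.5 ± 11.75) / 14.57, giving tanθ = 0.9441 or 2.557.
θ = 43.35° or 68.64°; the smaller is 43.35°.

43.4°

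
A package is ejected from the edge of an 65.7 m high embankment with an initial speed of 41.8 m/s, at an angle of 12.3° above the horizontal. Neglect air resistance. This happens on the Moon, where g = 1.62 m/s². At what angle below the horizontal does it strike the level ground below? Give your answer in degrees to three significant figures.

Horizontal component vₓ = 41.80 cos 12.3° = 40.84 m/s; vertical v_y0 = 41.80 sin 12.3° = 8.905 m/s.
The projectile lands when y = 65.7 + (8.905) t − ½·1.62·t² = 0. Positive root: t = (8.905 + √(8.905² + 2·1.62·65.7)) / 1.62 = (8.905 + 17.09) / 1.62 = 16.05 s.
At impact: v_y = v_y0 − g t = −17.09 m/s; vₓ = 40.84 m/s.
Angle below horizontal: arctan(|v_y|/vₓ) = arctan(17.09/40.84) = 22.71°.

22.7°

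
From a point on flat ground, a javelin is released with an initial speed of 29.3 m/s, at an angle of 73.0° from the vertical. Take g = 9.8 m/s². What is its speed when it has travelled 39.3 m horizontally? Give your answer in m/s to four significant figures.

28.49 m/s

Resolve: vₓ = 29.30 sin 73.0° = 28.02 m/s and v_y0 = 29.30 cos 73.0° = 8.566 m/s.
x = vₓ t ⇒ t = 39.3/28.02 = 1.403 s.
Vertical velocity there: v_y = v_y0 − g t = 8.566 − 9.80 × 1.403 = −5.179 m/s.
Speed: √(vₓ² + v_y²) = √(28.02² + 5.179²) = 28.49 m/s.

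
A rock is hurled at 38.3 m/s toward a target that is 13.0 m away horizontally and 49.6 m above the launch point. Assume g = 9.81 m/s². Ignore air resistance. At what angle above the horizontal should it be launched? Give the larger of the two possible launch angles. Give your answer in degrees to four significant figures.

Trajectory: y = x tanθ − g x² (1 + tan²θ)/(2v₀²). With x = 13.0, y = 49.6, v₀ = 38.3, g = 9.81:
0.5651 tan²θ − 13.0 tanθ + (50.17) = 0.
tanθ = [13.0 ± √(13.0² − 4 × 0.5651 × (50.17))] / (2 × 0.5651) = (13.0 ± 7.457) / 1.130, giving tanθ = 4.904 or 18.10.
θ = 78.48° or 86.84°; the larger is 86.84°.

86.84°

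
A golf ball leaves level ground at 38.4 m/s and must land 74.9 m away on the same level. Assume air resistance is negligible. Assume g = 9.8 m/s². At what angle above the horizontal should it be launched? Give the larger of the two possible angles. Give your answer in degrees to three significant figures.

75.1°

From R = (v₀²/g) sin 2θ: sin 2θ = 9.80 × 74.9 / 1474.6 = 0.4978.
2θ = 29.85° or 180° − 29.85° = 150.1°, so θ = 14.93° or 75.07°.
The larger angle is 75.07°.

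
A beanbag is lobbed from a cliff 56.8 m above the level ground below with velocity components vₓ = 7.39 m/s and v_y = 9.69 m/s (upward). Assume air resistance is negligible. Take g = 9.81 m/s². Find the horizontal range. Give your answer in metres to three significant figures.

33.5 m

With up positive and y = 0 at the ground: y(t) = 56.8 + (9.690) t − 4.905 t². Setting y = 0 and taking the positive root: t = [9.690 + √(9.690² + 2·9.81·56.8)] / 9.81 = (9.690 + 34.76) / 9.81 = 4.531 s.
Horizontal distance: R = vₓ t = 7.390 × 4.531 = 33.49 m.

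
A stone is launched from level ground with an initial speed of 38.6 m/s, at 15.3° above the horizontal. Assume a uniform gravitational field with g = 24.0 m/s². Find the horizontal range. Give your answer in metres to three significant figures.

31.6 m

vₓ = 38.60 cos 15.3° = 37.23 m/s; v_y0 = 38.60 sin 15.3° = 10.19 m/s.
Time aloft: T = 2 v_y0 / g = 2 × 10.19 / 24.0 = 0.8488 s.
Horizontal distance R = vₓ T = 37.23 × 0.8488 = 31.60 m.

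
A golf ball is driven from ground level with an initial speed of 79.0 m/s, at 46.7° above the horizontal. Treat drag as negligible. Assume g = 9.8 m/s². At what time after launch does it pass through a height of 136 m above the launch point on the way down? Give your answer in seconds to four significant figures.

8.448 s

Horizontal component vₓ = 79.00 cos 46.7° = 54.18 m/s; vertical v_y0 = 79.00 sin 46.7° = 57.49 m/s.
Require v_y0 t − ½ g t² = 136, i.e. 4.900 t² − 57.49 t + 136 = 0.
t = [57.49 ± √(57.49² − 2·9.80·136)] / 9.80 = (57.49 ± 25.30) / 9.80, so t = 3.285 s or t = 8.448 s.
The descending-branch root is 8.448 s.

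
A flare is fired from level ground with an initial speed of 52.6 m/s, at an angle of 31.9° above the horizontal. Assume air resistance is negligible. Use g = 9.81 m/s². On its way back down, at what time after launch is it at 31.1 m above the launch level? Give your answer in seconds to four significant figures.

4.133 s

Horizontal component vₓ = 52.60 cos 31.9° = 44.66 m/s; vertical v_y0 = 52.60 sin 31.9° = 27.80 m/s.
Require v_y0 t − ½ g t² = 31.1, i.e. 4.905 t² − 27.80 t + 31.1 = 0.
Quadratic formula: t = (27.80 ± √162.43) / 9.81 = (27.80 ± 12.74) / 9.81 → t = 1.534 s or 4.133 s.
The descending-branch root is 4.133 s.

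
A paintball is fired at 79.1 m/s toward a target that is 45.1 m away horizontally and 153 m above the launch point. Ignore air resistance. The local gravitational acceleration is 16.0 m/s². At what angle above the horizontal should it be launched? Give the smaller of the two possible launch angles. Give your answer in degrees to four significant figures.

78.12°

Trajectory: y = x tanθ − g x² (1 + tan²θ)/(2v₀²). With x = 45.1, y = 153, v₀ = 79.1, g = 16.0:
2.601 tan²θ − 45.1 tanθ + (155.6) = 0.
tanθ = [45.1 ± √(45.1² − 4 × 2.601 × (155.6))] / (2 × 2.601) = (45.1 ± 20.38) / 5.201, giving tanθ = 4.753 or 12.59.
θ = 78.12° or 85.46°; the smaller is 78.12°.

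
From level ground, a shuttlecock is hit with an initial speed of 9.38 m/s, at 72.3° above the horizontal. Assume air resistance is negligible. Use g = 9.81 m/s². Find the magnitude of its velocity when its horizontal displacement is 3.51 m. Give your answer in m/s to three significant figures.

4.24 m/s

Horizontal component vₓ = 9.380 cos 72.3° = 2.852 m/s; vertical v_y0 = 9.380 sin 72.3° = 8.936 m/s.
x = vₓ t ⇒ t = 3.51/2.852 = 1.231 s.
Vertical velocity there: v_y = v_y0 − g t = 8.936 − 9.81 × 1.231 = −3.138 m/s.
Speed: √(vₓ² + v_y²) = √(2.852² + 3.138²) = 4.240 m/s.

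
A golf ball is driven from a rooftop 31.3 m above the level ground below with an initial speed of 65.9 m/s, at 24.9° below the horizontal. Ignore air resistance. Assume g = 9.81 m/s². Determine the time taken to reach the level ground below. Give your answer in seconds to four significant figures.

0.9638 s

Horizontal component vₓ = 65.90 cos 24.9° = 59.77 m/s; vertical v_y0 = −27.75 m/s (downward).
The projectile lands when y = 31.3 + (−27.75) t − ½·9.81·t² = 0. Positive root: t = (−27.75 + √(27.75² + 2·9.81·31.3)) / 9.81 = (−27.75 + 37.20) / 9.81 = 0.9638 s.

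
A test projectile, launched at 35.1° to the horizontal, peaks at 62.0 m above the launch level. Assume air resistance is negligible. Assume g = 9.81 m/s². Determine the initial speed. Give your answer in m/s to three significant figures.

At the peak v_y = 0, so v_y0 = √(2gH) = √(2 × 9.81 × 62.0) = 34.88 m/s.
v_y0 = v₀ sin θ ⇒ v₀ = 34.88 / sin 35.1° = 60.66 m/s.

60.7 m/s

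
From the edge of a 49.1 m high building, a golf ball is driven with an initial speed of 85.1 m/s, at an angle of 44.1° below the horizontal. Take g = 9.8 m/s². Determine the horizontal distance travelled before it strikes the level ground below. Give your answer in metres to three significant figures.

47.6 m

Horizontal component vₓ = 85.10 cos 44.1° = 61.11 m/s; vertical v_y0 = −59.22 m/s (downward).
Vertical motion (up positive, ground at y = 0): 4.900 t² − (−59.22) t − 49.1 = 0, so t = (−59.22 + √(59.22² + 2·9.80·49.1)) / 9.80 = (−59.22 + 66.86) / 9.80 = 0.7789 s.
Horizontal distance: R = vₓ t = 61.11 × 0.7789 = 47.60 m.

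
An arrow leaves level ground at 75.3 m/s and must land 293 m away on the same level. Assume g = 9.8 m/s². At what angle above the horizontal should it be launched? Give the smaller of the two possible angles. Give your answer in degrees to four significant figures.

R = v₀² sin 2θ / g gives sin 2θ = gR/v₀² = 9.80·293/75.3² = 0.5064.
2θ = 30.43° or 180° − 30.43° = 149.6°, so θ = 15.21° or 74.79°.
The smaller angle is 15.21°.

15.21°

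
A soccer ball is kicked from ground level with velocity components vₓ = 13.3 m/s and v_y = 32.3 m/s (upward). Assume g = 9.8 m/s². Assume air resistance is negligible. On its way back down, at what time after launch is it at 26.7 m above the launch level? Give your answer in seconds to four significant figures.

5.623 s

Set y = v_y0 t − ½ g t² = 26.7: 4.900 t² − 32.30 t + 26.7 = 0.
Quadratic formula: t = (32.30 ± √519.97) / 9.80 = (32.30 ± 22.80) / 9.80 → t = 0.9691 s or 5.623 s.
The descending-branch root is 5.623 s.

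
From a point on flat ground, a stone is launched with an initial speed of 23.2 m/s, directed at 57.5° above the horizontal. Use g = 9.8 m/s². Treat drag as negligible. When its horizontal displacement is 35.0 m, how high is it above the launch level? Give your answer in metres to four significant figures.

16.31 m

vₓ = 23.20 cos 57.5° = 12.47 m/s; v_y0 = 23.20 sin 57.5° = 19.57 m/s.
Time to reach x = 35.0 m: t = x/vₓ = 35.0/12.47 = 2.808 s.
Height: y = v_y0 t − ½ g t² = 19.57 × 2.808 − 4.900 × 2.808² = 54.94 − 38.63 = 16.31 m.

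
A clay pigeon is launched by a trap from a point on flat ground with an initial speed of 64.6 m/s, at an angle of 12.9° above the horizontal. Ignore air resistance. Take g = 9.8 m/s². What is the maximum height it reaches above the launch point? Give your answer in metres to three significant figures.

10.6 m

Resolve: vₓ = 64.60 cos 12.9° = 62.97 m/s and v_y0 = 64.60 sin 12.9° = 14.42 m/s.
Peak height H = v_y0² / (2g) = 207.99 / 19.60 = 10.61 m.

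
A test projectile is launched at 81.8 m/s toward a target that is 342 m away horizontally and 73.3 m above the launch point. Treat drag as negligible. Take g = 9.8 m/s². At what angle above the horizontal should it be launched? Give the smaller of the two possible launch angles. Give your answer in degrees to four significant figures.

Trajectory: y = x tanθ − g x² (1 + tan²θ)/(2v₀²). With x = 342, y = 73.3, v₀ = 81.8, g = 9.80:
85.65 tan²θ − 342 tanθ + (159.0) = 0.
tanθ = [342 ± √(342² − 4 × 85.65 × (159.0))] / (2 × 85.65) = (342 ± 250.0) / 171.3, giving tanθ = 0.5370 or 3.456.
θ = 28.24° or 73.86°; the smaller is 28.24°.

28.24°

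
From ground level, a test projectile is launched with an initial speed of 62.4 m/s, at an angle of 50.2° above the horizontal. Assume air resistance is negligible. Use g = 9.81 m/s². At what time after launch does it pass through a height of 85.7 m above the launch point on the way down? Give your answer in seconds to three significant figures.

7.42 s

Resolve: vₓ = 62.40 cos 50.2° = 39.94 m/s and v_y0 = 62.40 sin 50.2° = 47.94 m/s.
Require v_y0 t − ½ g t² = 85.7, i.e. 4.905 t² − 47.94 t + 85.7 = 0.
t = [47.94 ± √(47.94² − 2·9.81·85.7)] / 9.81 = (47.94 ± 24.84) / 9.81, so t = 2.355 s or t = 7.419 s.
The descending-branch root is 7.419 s.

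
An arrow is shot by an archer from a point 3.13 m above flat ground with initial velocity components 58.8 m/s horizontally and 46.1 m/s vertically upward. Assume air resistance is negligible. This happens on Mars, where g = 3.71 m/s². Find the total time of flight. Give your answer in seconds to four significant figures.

The projectile lands when y = 3.13 + (46.10) t − ½·3.71·t² = 0. Positive root: t = (46.10 + √(46.10² + 2·3.71·3.13)) / 3.71 = (46.10 + 46.35) / 3.71 = 24.92 s.

24.92 s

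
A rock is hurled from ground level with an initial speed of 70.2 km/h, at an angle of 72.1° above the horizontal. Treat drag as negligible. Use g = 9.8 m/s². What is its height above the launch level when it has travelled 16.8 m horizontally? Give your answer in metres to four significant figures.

13.51 m

Convert: 70.2 km/h = 70.2/3.6 = 19.50 m/s.
Components: vₓ = 19.50 cos 72.1° = 5.993 m/s, v_y0 = 19.50 sin 72.1° = 18.56 m/s.
Time to reach x = 16.8 m: t = x/vₓ = 16.8/5.993 = 2.803 s.
Height: y = v_y0 t − ½ g t² = 18.56 × 2.803 − 4.900 × 2.803² = 52.01 − 38.50 = 13.51 m.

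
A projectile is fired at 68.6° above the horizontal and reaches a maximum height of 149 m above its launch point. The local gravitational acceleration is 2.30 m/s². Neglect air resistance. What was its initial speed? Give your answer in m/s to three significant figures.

At the peak v_y = 0, so v_y0 = √(2gH) = √(2 × 2.30 × 149) = 26.18 m/s.
v_y0 = v₀ sin θ ⇒ v₀ = 26.18 / sin 68.6° = 28.12 m/s.

28.1 m/s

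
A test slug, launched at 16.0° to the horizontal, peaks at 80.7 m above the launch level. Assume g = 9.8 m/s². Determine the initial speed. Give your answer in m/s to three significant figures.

At the peak v_y = 0, so v_y0 = √(2gH) = √(2 × 9.80 × 80.7) = 39.77 m/s.
v_y0 = v₀ sin θ ⇒ v₀ = 39.77 / sin 16.0° = 144.3 m/s.

144 m/s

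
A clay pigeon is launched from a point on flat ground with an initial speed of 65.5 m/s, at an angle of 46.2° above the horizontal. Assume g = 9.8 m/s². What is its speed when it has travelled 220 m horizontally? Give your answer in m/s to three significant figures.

vₓ = 65.50 cos 46.2° = 45.34 m/s; v_y0 = 65.50 sin 46.2° = 47.28 m/s.
x = vₓ t ⇒ t = 220/45.34 = 4.853 s.
Vertical velocity there: v_y = v_y0 − g t = 47.28 − 9.80 × 4.853 = −0.2814 m/s.
Speed: √(vₓ² + v_y²) = √(45.34² + 0.2814²) = 45.34 m/s.

45.3 m/s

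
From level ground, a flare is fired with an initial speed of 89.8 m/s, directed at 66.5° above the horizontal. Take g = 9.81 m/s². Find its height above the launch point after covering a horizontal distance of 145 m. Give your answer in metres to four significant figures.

253.0 m

vₓ = 89.80 cos 66.5° = 35.81 m/s; v_y0 = 89.80 sin 66.5° = 82.35 m/s.
At x = 145 m, t = x/vₓ = 145/35.81 = 4.049 s.
Height: y = v_y0 t − ½ g t² = 82.35 × 4.049 − 4.905 × 4.049² = 333.5 − 80.43 = 253.0 m.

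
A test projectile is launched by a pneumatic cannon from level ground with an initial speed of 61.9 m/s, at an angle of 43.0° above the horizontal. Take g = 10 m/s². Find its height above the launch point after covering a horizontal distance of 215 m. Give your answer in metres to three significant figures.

87.7 m

Components: vₓ = 61.90 cos 43.0° = 45.27 m/s, v_y0 = 61.90 sin 43.0° = 42.22 m/s.
x = vₓ t ⇒ t = 215/45.27 = 4.749 s.
Height: y = v_y0 t − ½ g t² = 42.22 × 4.749 − 5.000 × 4.749² = 200.5 − 112.8 = 87.72 m.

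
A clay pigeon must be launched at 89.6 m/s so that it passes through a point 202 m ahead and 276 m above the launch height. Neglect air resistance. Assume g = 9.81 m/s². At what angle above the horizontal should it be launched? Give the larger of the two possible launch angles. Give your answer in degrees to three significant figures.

Trajectory: y = x tanθ − g x² (1 + tan²θ)/(2v₀²). With x = 202, y = 276, v₀ = 89.6, g = 9.81:
24.93 tan²θ − 202 tanθ + (300.9) = 0.
tanθ = [202 ± √(202² − 4 × 24.93 × (300.9))] / (2 × 24.93) = (202 ± 103.9) / 49.86, giving tanθ = 1.968 or 6.135.
θ = 63.06° or 80.74°; the larger is 80.74°.

80.7°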